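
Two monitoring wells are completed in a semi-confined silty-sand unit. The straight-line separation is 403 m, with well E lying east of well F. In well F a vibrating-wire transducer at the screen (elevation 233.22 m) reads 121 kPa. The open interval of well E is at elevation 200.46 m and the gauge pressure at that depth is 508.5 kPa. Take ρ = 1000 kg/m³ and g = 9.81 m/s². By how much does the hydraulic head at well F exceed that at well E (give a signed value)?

Δh ≈ -6.74 m

Pressure head at well F: ψ = P/(ρg) = 121×1000 / (1000 × 9.81) = 12.33 m.
Total head at well F: h = z + ψ = 233.22 + 12.33 = 245.55 m.
Pressure head at well E: ψ = P/(ρg) = 508.5×1000 / (1000 × 9.81) = 51.83 m.
Total head at well E: h = z + ψ = 200.46 + 51.83 = 252.29 m.
Head difference: h(well F) − h(well E) = 245.55 − 252.29 = -6.74 m.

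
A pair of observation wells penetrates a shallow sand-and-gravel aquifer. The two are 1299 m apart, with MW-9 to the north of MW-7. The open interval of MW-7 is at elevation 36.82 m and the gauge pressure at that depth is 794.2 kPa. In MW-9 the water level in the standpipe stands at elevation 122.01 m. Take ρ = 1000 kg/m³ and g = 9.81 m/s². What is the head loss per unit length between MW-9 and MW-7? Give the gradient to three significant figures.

Pressure head at MW-7: ψ = P/(ρg) = 794.2×1000 / (1000 × 9.81) = 80.96 m.
Total head at MW-7: h = z + ψ = 36.82 + 80.96 = 117.78 m.
Total head at MW-9: h = 122.01 m (water level in the piezometer is the total head).
Head difference: h(MW-7) − h(MW-9) = 117.78 − 122.01 = -4.23 m.
Hydraulic gradient: i = |Δh| / L = 4.23 / 1299 = 0.00326.

i ≈ 0.00326 m/m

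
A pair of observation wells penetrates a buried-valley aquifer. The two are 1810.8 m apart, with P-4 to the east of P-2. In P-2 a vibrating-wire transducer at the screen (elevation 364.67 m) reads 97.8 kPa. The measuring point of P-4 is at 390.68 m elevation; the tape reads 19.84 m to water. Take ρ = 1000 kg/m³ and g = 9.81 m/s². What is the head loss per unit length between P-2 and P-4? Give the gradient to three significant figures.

i ≈ 0.00210 m/m

Pressure head at P-2: ψ = P/(ρg) = 97.8×1000 / (1000 × 9.81) = 9.97 m.
Total head at P-2: h = z + ψ = 364.67 + 9.97 = 374.64 m.
Total head at P-4: h = 390.68 − 19.84 = 370.84 m.
Head difference: h(P-2) − h(P-4) = 374.64 − 370.84 = 3.80 m.
Hydraulic gradient: i = |Δh| / L = 3.80 / 1810.8 = 0.00210.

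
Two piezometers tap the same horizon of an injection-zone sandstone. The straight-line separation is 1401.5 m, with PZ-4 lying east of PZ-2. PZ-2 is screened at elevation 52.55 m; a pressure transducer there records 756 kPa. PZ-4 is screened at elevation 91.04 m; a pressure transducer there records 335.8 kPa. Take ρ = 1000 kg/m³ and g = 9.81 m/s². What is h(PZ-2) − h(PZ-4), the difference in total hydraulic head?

Pressure head at PZ-2: ψ = P/(ρg) = 756×1000 / (1000 × 9.81) = 77.06 m.
Total head at PZ-2: h = z + ψ = 52.55 + 77.06 = 129.61 m.
Pressure head at PZ-4: ψ = P/(ρg) = 335.8×1000 / (1000 × 9.81) = 34.23 m.
Total head at PZ-4: h = z + ψ = 91.04 + 34.23 = 125.27 m.
Head difference: h(PZ-2) − h(PZ-4) = 129.61 − 125.27 = 4.34 m.

Δh ≈ 4.34 m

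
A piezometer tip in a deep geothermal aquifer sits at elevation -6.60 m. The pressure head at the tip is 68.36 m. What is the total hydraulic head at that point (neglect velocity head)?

h ≈ 61.76 m

h = z + ψ = -6.60 + 68.36 = 61.76 m.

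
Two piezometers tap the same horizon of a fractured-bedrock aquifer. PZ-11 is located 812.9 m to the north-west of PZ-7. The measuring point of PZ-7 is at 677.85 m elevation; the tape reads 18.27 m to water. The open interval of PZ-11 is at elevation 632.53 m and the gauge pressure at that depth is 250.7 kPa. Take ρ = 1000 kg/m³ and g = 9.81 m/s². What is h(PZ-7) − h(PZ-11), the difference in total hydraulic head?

Δh ≈ 1.49 m

Total head at PZ-7: h = 677.85 − 18.27 = 659.58 m.
Pressure head at PZ-11: ψ = P/(ρg) = 250.7×1000 / (1000 × 9.81) = 25.56 m.
Total head at PZ-11: h = z + ψ = 632.53 + 25.56 = 658.09 m.
Head difference: h(PZ-7) − h(PZ-11) = 659.58 − 658.09 = 1.49 m.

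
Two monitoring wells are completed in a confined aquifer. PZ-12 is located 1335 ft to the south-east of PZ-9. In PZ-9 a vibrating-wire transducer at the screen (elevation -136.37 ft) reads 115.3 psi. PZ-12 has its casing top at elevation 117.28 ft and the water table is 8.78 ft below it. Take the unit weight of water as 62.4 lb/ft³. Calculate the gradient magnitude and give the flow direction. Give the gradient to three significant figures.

Pressure head at PZ-9: ψ = 144·P/γ = 144 × 115.3 / 62.4 = 266.08 ft.
Total head at PZ-9: h = z + ψ = -136.37 + 266.08 = 129.71 ft.
Total head at PZ-12: h = 117.28 − 8.78 = 108.50 ft.
Head difference: h(PZ-9) − h(PZ-12) = 129.71 − 108.50 = 21.21 ft.
Hydraulic gradient: i = |Δh| / L = 21.21 / 1335 = 0.0159.
Flow is from higher to lower head: from PZ-9 toward PZ-12, i.e. toward the south-east.

i ≈ 0.0159; groundwater flows toward the south-east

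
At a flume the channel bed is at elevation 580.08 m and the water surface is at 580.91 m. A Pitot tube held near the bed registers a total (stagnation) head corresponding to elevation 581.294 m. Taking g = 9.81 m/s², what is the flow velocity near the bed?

Near the bed, under hydrostatic conditions, the piezometric head (z + ψ) equals the free-surface elevation, 580.91 m.
Velocity head = total − piezometric = 581.294 − 580.91 = 0.384 m.
v = √(2g·h_v) = √(2 × 9.81 × 0.384) = 2.74 m/s.

v ≈ 2.74 m/s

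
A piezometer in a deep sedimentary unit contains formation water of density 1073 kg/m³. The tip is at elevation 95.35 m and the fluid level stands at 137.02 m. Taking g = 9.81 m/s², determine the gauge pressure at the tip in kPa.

P ≈ 439 kPa

Pressure head ψ = h − z = 137.02 − 95.35 = 41.67 m.
P = ρgψ = 1073 × 9.81 × 41.67 = 438624 Pa ≈ 439 kPa.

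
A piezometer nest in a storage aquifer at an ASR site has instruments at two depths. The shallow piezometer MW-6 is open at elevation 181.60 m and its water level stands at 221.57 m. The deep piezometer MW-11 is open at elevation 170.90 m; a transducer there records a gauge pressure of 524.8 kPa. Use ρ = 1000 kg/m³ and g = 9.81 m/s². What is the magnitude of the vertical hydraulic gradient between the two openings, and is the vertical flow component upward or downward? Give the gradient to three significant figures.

Total head at MW-6: h = 221.57 m (water level in the standpipe).
Pressure head at MW-11: ψ = P/(ρg) = 524.8×1000 / (1000 × 9.81) = 53.50 m.
Total head at MW-11: h = z + ψ = 170.90 + 53.50 = 224.40 m.
Δh = h(MW-6) − h(MW-11) = 221.57 − 224.40 = -2.83 m.
Vertical separation Δz = 181.60 − 170.90 = 10.70 m.
|i_v| = |Δh| / Δz = 2.83 / 10.70 = 0.264.
Head is higher in the deep piezometer, so vertical flow is upward (discharge condition).

|i_v| ≈ 0.264; vertical flow is upward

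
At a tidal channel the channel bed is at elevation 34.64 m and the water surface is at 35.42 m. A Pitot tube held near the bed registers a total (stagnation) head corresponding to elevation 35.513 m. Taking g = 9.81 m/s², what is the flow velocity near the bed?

v ≈ 1.35 m/s

Near the bed, under hydrostatic conditions, the piezometric head (z + ψ) equals the free-surface elevation, 35.42 m.
Velocity head = total − piezometric = 35.513 − 35.42 = 0.093 m.
v = √(2g·h_v) = √(2 × 9.81 × 0.093) = 1.35 m/s.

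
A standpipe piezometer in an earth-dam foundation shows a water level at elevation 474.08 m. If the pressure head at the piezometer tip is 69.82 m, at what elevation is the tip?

z = h − ψ = 474.08 − 69.82 = 404.26 m.

z ≈ 404.26 m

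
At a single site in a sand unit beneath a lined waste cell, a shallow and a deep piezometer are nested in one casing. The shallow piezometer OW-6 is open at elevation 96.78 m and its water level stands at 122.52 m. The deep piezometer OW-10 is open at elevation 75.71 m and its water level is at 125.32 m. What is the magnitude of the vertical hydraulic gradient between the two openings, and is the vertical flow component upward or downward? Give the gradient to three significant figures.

|i_v| ≈ 0.133; vertical flow is upward

Total head at OW-6: h = 122.52 m (water level in the standpipe).
Total head at OW-10: h = 125.32 m.
Δh = h(OW-6) − h(OW-10) = 122.52 − 125.32 = -2.80 m.
Vertical separation Δz = 96.78 − 75.71 = 21.07 m.
|i_v| = |Δh| / Δz = 2.80 / 21.07 = 0.133.
Head is higher in the deep piezometer, so vertical flow is upward (discharge condition).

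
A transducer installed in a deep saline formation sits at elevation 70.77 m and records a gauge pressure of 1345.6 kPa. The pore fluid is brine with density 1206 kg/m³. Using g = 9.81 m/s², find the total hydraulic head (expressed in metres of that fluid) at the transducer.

ψ = P/(ρg) = 1345.6×1000 / (1206 × 9.81) = 113.74 m.
h = z + ψ = 70.77 + 113.74 = 184.51 m.

h ≈ 184.51 m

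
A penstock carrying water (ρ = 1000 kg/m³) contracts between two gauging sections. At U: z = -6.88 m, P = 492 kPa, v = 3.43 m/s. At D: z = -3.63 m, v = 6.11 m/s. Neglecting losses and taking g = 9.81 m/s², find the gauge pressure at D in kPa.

Pressure head at U: ψ₁ = P₁/(ρg) = 492×1000 / (1000 × 9.81) = 50.15 m.
Velocity heads: v₁²/2g = 3.43²/19.62 = 0.600 m; v₂²/2g = 6.11²/19.62 = 1.903 m.
Total head H = z₁ + ψ₁ + v₁²/2g = -6.88 + 50.15 + 0.600 = 43.87 m.
ψ₂ = H − z₂ − v₂²/2g = 43.87 − (-3.63) − 1.903 = 45.60 m.
P₂ = ρgψ₂ = 1000 × 9.81 × 45.60 ≈ 447 kPa.

P₂ ≈ 447 kPa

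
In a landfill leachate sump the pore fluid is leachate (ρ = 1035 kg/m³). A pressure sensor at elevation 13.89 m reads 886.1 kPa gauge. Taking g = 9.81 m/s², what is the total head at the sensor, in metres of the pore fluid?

ψ = P/(ρg) = 886.1×1000 / (1035 × 9.81) = 87.27 m.
h = z + ψ = 13.89 + 87.27 = 101.16 m.

h ≈ 101.16 m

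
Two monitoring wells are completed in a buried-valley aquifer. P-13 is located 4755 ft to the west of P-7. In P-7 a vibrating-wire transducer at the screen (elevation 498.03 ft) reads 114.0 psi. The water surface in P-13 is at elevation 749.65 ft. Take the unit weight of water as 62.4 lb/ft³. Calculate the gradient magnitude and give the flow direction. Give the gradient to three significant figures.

Pressure head at P-7: ψ = 144·P/γ = 144 × 114.0 / 62.4 = 263.08 ft.
Total head at P-7: h = z + ψ = 498.03 + 263.08 = 761.11 ft.
Total head at P-13: h = 749.65 ft (water level in the piezometer is the total head).
Head difference: h(P-7) − h(P-13) = 761.11 − 749.65 = 11.46 ft.
Hydraulic gradient: i = |Δh| / L = 11.46 / 4755 = 0.00241.
Flow is from higher to lower head: from P-7 toward P-13, i.e. toward the west.

i ≈ 0.00241; groundwater flows toward the west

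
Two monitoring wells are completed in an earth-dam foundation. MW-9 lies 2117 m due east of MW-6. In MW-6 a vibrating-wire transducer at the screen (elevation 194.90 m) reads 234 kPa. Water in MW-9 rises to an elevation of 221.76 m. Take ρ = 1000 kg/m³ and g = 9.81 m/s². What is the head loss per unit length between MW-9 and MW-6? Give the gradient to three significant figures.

i ≈ 0.00142 m/m

Pressure head at MW-6: ψ = P/(ρg) = 234×1000 / (1000 × 9.81) = 23.85 m.
Total head at MW-6: h = z + ψ = 194.90 + 23.85 = 218.75 m.
Total head at MW-9: h = 221.76 m (water level in the piezometer is the total head).
Head difference: h(MW-6) − h(MW-9) = 218.75 − 221.76 = -3.01 m.
Hydraulic gradient: i = |Δh| / L = 3.01 / 2117 = 0.00142.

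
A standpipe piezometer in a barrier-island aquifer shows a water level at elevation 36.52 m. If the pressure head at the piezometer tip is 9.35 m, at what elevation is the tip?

z ≈ 27.17 m

z = h − ψ = 36.52 − 9.35 = 27.17 m.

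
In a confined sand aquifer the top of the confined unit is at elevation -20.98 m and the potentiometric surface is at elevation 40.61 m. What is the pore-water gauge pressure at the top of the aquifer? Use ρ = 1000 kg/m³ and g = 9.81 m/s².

P ≈ 604 kPa

Pressure head at the aquifer top: ψ = h − z = 40.61 − (-20.98) = 61.59 m.
P = ρgψ = 1000 × 9.81 × 61.59 = 604198 Pa ≈ 604 kPa.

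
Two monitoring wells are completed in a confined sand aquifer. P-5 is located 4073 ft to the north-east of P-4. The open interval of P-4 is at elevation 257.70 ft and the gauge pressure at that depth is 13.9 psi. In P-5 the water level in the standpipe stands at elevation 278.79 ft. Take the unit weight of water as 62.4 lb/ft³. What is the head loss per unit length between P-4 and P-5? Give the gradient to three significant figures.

Pressure head at P-4: ψ = 144·P/γ = 144 × 13.9 / 62.4 = 32.08 ft.
Total head at P-4: h = z + ψ = 257.70 + 32.08 = 289.78 ft.
Total head at P-5: h = 278.79 ft (water level in the piezometer is the total head).
Head difference: h(P-4) − h(P-5) = 289.78 − 278.79 = 10.99 ft.
Hydraulic gradient: i = |Δh| / L = 10.99 / 4073 = 0.00270.

i ≈ 0.00270 ft/ft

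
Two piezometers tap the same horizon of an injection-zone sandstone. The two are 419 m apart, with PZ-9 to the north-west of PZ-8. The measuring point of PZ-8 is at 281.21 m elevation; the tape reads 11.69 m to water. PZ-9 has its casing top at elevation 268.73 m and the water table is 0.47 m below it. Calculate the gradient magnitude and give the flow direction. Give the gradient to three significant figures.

Total head at PZ-8: h = 281.21 − 11.69 = 269.52 m.
Total head at PZ-9: h = 268.73 − 0.47 = 268.26 m.
Head difference: h(PZ-8) − h(PZ-9) = 269.52 − 268.26 = 1.26 m.
Hydraulic gradient: i = |Δh| / L = 1.26 / 419 = 0.00301.
Flow is from higher to lower head: from PZ-8 toward PZ-9, i.e. toward the north-west.

i ≈ 0.00301; groundwater flows toward the north-west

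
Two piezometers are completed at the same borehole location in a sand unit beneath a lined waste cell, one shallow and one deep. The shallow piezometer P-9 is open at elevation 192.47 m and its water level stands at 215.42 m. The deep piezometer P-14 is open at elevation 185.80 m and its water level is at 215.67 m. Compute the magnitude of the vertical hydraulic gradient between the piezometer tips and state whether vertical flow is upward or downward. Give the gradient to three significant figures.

Total head at P-9: h = 215.42 m (water level in the standpipe).
Total head at P-14: h = 215.67 m.
Δh = h(P-9) − h(P-14) = 215.42 − 215.67 = -0.25 m.
Vertical separation Δz = 192.47 − 185.80 = 6.67 m.
|i_v| = |Δh| / Δz = 0.25 / 6.67 = 0.0375.
Head is higher in the deep piezometer, so vertical flow is upward (discharge condition).

|i_v| ≈ 0.0375; vertical flow is upward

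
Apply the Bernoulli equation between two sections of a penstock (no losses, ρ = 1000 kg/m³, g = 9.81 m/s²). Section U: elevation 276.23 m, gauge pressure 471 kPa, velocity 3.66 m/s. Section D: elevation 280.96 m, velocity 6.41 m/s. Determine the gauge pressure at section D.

Pressure head at U: ψ₁ = P₁/(ρg) = 471×1000 / (1000 × 9.81) = 48.01 m.
Velocity heads: v₁²/2g = 3.66²/19.62 = 0.683 m; v₂²/2g = 6.41²/19.62 = 2.094 m.
Total head H = z₁ + ψ₁ + v₁²/2g = 276.23 + 48.01 + 0.683 = 324.92 m.
ψ₂ = H − z₂ − v₂²/2g = 324.92 − 280.96 − 2.094 = 41.87 m.
P₂ = ρgψ₂ = 1000 × 9.81 × 41.87 ≈ 411 kPa.

P₂ ≈ 411 kPa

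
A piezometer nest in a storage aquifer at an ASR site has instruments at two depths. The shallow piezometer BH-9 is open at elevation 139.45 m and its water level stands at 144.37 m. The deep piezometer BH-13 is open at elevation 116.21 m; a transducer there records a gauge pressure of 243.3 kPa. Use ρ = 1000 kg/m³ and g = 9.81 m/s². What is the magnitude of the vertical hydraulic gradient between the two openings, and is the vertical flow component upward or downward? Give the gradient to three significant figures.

Total head at BH-9: h = 144.37 m (water level in the standpipe).
Pressure head at BH-13: ψ = P/(ρg) = 243.3×1000 / (1000 × 9.81) = 24.80 m.
Total head at BH-13: h = z + ψ = 116.21 + 24.80 = 141.01 m.
Δh = h(BH-9) − h(BH-13) = 144.37 − 141.01 = 3.36 m.
Vertical separation Δz = 139.45 − 116.21 = 23.24 m.
|i_v| = |Δh| / Δz = 3.36 / 23.24 = 0.145.
Head is higher in the shallow piezometer, so vertical flow is downward (recharge condition).

|i_v| ≈ 0.145; vertical flow is downward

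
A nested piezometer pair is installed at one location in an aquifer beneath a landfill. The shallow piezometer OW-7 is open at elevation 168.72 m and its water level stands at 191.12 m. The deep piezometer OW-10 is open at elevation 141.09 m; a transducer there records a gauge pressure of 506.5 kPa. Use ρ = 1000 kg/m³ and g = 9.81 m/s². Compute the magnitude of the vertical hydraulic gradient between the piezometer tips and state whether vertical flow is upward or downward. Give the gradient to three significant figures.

|i_v| ≈ 0.0579; vertical flow is upward

Total head at OW-7: h = 191.12 m (water level in the standpipe).
Pressure head at OW-10: ψ = P/(ρg) = 506.5×1000 / (1000 × 9.81) = 51.63 m.
Total head at OW-10: h = z + ψ = 141.09 + 51.63 = 192.72 m.
Δh = h(OW-7) − h(OW-10) = 191.12 − 192.72 = -1.60 m.
Vertical separation Δz = 168.72 − 141.09 = 27.63 m.
|i_v| = |Δh| / Δz = 1.60 / 27.63 = 0.0579.
Head is higher in the deep piezometer, so vertical flow is upward (discharge condition).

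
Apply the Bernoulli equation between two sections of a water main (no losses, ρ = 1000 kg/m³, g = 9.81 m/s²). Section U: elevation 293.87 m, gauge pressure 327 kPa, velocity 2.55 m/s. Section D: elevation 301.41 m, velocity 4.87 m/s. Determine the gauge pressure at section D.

P₂ ≈ 244 kPa

Pressure head at U: ψ₁ = P₁/(ρg) = 327×1000 / (1000 × 9.81) = 33.33 m.
Velocity heads: v₁²/2g = 2.55²/19.62 = 0.331 m; v₂²/2g = 4.87²/19.62 = 1.209 m.
Total head H = z₁ + ψ₁ + v₁²/2g = 293.87 + 33.33 + 0.331 = 327.53 m.
ψ₂ = H − z₂ − v₂²/2g = 327.53 − 301.41 − 1.209 = 24.91 m.
P₂ = ρgψ₂ = 1000 × 9.81 × 24.91 ≈ 244 kPa.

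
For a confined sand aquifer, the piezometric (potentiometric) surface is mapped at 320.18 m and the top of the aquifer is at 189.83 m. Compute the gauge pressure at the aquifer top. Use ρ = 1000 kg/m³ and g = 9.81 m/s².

Pressure head at the aquifer top: ψ = h − z = 320.18 − 189.83 = 130.35 m.
P = ρgψ = 1000 × 9.81 × 130.35 = 1278734 Pa ≈ 1280 kPa.

P ≈ 1280 kPa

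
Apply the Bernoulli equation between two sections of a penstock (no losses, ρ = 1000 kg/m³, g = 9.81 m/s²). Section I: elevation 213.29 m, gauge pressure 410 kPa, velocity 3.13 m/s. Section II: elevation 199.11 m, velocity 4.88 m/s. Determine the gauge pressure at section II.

P₂ ≈ 542 kPa

Pressure head at I: ψ₁ = P₁/(ρg) = 410×1000 / (1000 × 9.81) = 41.79 m.
Velocity heads: v₁²/2g = 3.13²/19.62 = 0.499 m; v₂²/2g = 4.88²/19.62 = 1.214 m.
Total head H = z₁ + ψ₁ + v₁²/2g = 213.29 + 41.79 + 0.499 = 255.58 m.
ψ₂ = H − z₂ − v₂²/2g = 255.58 − 199.11 − 1.214 = 55.26 m.
P₂ = ρgψ₂ = 1000 × 9.81 × 55.26 ≈ 542 kPa.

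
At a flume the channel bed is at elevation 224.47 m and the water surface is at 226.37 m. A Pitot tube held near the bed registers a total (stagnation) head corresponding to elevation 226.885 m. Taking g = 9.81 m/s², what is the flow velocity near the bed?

v ≈ 3.18 m/s

Near the bed, under hydrostatic conditions, the piezometric head (z + ψ) equals the free-surface elevation, 226.37 m.
Velocity head = total − piezometric = 226.885 − 226.37 = 0.515 m.
v = √(2g·h_v) = √(2 × 9.81 × 0.515) = 3.18 m/s.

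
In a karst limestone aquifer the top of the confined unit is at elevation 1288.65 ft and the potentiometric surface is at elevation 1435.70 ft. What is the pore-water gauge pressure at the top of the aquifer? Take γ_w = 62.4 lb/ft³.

P ≈ 63.7 psi

Pressure head at the aquifer top: ψ = h − z = 1435.70 − 1288.65 = 147.05 ft.
P = γψ/144 = 62.4 × 147.05 / 144 = 63.7 psi.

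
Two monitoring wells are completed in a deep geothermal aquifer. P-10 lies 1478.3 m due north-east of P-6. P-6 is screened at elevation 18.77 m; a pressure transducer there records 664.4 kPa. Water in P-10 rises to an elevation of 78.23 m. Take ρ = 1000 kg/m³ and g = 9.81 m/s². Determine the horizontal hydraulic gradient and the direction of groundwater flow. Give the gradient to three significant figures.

i ≈ 0.00559; groundwater flows toward the north-east

Pressure head at P-6: ψ = P/(ρg) = 664.4×1000 / (1000 × 9.81) = 67.73 m.
Total head at P-6: h = z + ψ = 18.77 + 67.73 = 86.50 m.
Total head at P-10: h = 78.23 m (water level in the piezometer is the total head).
Head difference: h(P-6) − h(P-10) = 86.50 − 78.23 = 8.27 m.
Hydraulic gradient: i = |Δh| / L = 8.27 / 1478.3 = 0.00559.
Flow is from higher to lower head: from P-6 toward P-10, i.e. toward the north-east.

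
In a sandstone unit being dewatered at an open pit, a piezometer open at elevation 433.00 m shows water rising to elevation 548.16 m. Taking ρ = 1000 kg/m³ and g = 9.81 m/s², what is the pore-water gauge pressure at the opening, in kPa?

Pressure head ψ = h − z = 548.16 − 433.00 = 115.16 m.
P = ρgψ = 1000 × 9.81 × 115.16 = 1129720 Pa ≈ 1130 kPa.

P ≈ 1130 kPa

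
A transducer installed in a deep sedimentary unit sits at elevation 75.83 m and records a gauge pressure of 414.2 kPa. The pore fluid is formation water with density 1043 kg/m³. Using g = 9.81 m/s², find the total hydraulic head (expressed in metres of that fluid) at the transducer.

ψ = P/(ρg) = 414.2×1000 / (1043 × 9.81) = 40.48 m.
h = z + ψ = 75.83 + 40.48 = 116.31 m.

h ≈ 116.31 m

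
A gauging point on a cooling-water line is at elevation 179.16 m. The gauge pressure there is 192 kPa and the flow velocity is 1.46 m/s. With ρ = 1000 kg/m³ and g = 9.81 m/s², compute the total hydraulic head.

h ≈ 198.84 m

Pressure head ψ = P/(ρg) = 192×1000 / (1000 × 9.81) = 19.57 m.
Velocity head = v²/(2g) = 1.46² / (2 × 9.81) = 0.109 m.
h = z + ψ + v²/(2g) = 179.16 + 19.57 + 0.109 = 198.84 m.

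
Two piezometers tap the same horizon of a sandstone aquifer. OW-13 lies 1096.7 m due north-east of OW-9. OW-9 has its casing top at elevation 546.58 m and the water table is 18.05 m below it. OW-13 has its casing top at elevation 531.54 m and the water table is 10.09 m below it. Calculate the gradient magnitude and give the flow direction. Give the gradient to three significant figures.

i ≈ 0.00646; groundwater flows toward the north-east

Total head at OW-9: h = 546.58 − 18.05 = 528.53 m.
Total head at OW-13: h = 531.54 − 10.09 = 521.45 m.
Head difference: h(OW-9) − h(OW-13) = 528.53 − 521.45 = 7.08 m.
Hydraulic gradient: i = |Δh| / L = 7.08 / 1096.7 = 0.00646.
Flow is from higher to lower head: from OW-9 toward OW-13, i.e. toward the north-east.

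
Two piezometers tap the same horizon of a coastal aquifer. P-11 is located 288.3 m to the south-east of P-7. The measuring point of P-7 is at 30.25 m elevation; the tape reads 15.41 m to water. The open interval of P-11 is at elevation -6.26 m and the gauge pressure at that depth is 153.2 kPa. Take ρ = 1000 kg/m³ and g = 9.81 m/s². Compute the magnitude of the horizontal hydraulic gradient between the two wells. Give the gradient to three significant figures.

Total head at P-7: h = 30.25 − 15.41 = 14.84 m.
Pressure head at P-11: ψ = P/(ρg) = 153.2×1000 / (1000 × 9.81) = 15.62 m.
Total head at P-11: h = z + ψ = -6.26 + 15.62 = 9.36 m.
Head difference: h(P-7) − h(P-11) = 14.84 − 9.36 = 5.48 m.
Hydraulic gradient: i = |Δh| / L = 5.48 / 288.3 = 0.0190.

i ≈ 0.0190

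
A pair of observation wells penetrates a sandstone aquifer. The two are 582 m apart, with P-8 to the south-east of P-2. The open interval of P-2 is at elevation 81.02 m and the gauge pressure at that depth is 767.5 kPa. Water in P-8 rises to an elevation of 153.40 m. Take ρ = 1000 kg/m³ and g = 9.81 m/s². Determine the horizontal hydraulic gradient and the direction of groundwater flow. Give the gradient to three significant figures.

Pressure head at P-2: ψ = P/(ρg) = 767.5×1000 / (1000 × 9.81) = 78.24 m.
Total head at P-2: h = z + ψ = 81.02 + 78.24 = 159.26 m.
Total head at P-8: h = 153.40 m (water level in the piezometer is the total head).
Head difference: h(P-2) − h(P-8) = 159.26 − 153.40 = 5.86 m.
Hydraulic gradient: i = |Δh| / L = 5.86 / 582 = 0.0101.
Flow is from higher to lower head: from P-2 toward P-8, i.e. toward the south-east.

i ≈ 0.0101; groundwater flows toward the south-east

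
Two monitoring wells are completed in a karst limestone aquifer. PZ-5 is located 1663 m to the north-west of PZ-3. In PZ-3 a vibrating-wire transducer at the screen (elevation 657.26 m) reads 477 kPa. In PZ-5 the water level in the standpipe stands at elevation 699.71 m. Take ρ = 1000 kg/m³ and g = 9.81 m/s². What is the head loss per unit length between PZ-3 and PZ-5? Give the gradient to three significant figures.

i ≈ 0.00371 m/m

Pressure head at PZ-3: ψ = P/(ρg) = 477×1000 / (1000 × 9.81) = 48.62 m.
Total head at PZ-3: h = z + ψ = 657.26 + 48.62 = 705.88 m.
Total head at PZ-5: h = 699.71 m (water level in the piezometer is the total head).
Head difference: h(PZ-3) − h(PZ-5) = 705.88 − 699.71 = 6.17 m.
Hydraulic gradient: i = |Δh| / L = 6.17 / 1663 = 0.00371.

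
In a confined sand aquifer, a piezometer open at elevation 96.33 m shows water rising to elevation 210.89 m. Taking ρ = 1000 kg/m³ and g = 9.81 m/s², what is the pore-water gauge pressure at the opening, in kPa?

Pressure head ψ = h − z = 210.89 − 96.33 = 114.56 m.
P = ρgψ = 1000 × 9.81 × 114.56 = 1123834 Pa ≈ 1120 kPa.

P ≈ 1120 kPa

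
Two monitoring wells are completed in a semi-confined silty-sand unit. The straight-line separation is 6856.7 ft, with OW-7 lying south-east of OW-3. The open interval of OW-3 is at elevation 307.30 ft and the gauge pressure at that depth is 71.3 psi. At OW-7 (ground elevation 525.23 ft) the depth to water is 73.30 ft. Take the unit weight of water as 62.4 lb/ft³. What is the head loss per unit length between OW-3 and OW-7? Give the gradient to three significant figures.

Pressure head at OW-3: ψ = 144·P/γ = 144 × 71.3 / 62.4 = 164.54 ft.
Total head at OW-3: h = z + ψ = 307.30 + 164.54 = 471.84 ft.
Total head at OW-7: h = 525.23 − 73.30 = 451.93 ft.
Head difference: h(OW-3) − h(OW-7) = 471.84 − 451.93 = 19.91 ft.
Hydraulic gradient: i = |Δh| / L = 19.91 / 6856.7 = 0.00290.

i ≈ 0.00290 ft/ft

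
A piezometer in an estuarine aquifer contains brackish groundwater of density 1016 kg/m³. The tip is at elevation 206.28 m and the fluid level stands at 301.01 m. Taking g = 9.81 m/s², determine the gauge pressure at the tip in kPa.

Pressure head ψ = h − z = 301.01 − 206.28 = 94.73 m.
P = ρgψ = 1016 × 9.81 × 94.73 = 944170 Pa ≈ 944 kPa.

P ≈ 944 kPa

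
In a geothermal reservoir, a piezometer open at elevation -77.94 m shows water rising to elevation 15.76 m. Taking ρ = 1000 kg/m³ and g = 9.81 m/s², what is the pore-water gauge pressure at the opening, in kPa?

Pressure head ψ = h − z = 15.76 − (-77.94) = 93.70 m.
P = ρgψ = 1000 × 9.81 × 93.70 = 919197 Pa ≈ 919 kPa.

P ≈ 919 kPa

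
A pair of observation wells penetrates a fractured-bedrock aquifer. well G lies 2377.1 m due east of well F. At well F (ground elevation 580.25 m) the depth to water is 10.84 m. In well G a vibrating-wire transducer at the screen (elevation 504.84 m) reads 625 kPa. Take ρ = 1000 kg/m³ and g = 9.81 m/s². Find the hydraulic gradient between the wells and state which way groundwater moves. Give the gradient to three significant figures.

Total head at well F: h = 580.25 − 10.84 = 569.41 m.
Pressure head at well G: ψ = P/(ρg) = 625×1000 / (1000 × 9.81) = 63.71 m.
Total head at well G: h = z + ψ = 504.84 + 63.71 = 568.55 m.
Head difference: h(well F) − h(well G) = 569.41 − 568.55 = 0.86 m.
Hydraulic gradient: i = |Δh| / L = 0.86 / 2377.1 = 0.000362.
Flow is from higher to lower head: from well F toward well G, i.e. toward the east.

i ≈ 0.000362; groundwater flows toward the east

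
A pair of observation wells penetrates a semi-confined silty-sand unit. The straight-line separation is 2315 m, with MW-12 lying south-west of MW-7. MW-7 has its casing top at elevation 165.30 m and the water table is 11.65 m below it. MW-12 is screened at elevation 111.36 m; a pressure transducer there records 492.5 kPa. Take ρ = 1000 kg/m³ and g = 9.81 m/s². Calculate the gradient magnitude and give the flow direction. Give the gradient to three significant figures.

Total head at MW-7: h = 165.30 − 11.65 = 153.65 m.
Pressure head at MW-12: ψ = P/(ρg) = 492.5×1000 / (1000 × 9.81) = 50.20 m.
Total head at MW-12: h = z + ψ = 111.36 + 50.20 = 161.56 m.
Head difference: h(MW-7) − h(MW-12) = 153.65 − 161.56 = -7.91 m.
Hydraulic gradient: i = |Δh| / L = 7.91 / 2315 = 0.00342.
Flow is from higher to lower head: from MW-12 toward MW-7, i.e. toward the north-east.

i ≈ 0.00342; groundwater flows toward the north-east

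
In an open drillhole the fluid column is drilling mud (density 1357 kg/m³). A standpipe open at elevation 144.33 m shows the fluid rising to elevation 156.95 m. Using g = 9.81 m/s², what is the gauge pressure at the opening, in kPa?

P ≈ 168 kPa

Pressure head ψ = h − z = 156.95 − 144.33 = 12.62 m.
P = ρgψ = 1357 × 9.81 × 12.62 = 168000 Pa ≈ 168 kPa.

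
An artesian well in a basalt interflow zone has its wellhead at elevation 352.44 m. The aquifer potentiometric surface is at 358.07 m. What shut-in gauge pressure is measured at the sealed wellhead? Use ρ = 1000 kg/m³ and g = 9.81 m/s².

P ≈ 55.2 kPa

Head above the cap: Δh = 358.07 − 352.44 = 5.63 m.
P = ρgΔh = 1000 × 9.81 × 5.63 = 55230 Pa ≈ 55.2 kPa.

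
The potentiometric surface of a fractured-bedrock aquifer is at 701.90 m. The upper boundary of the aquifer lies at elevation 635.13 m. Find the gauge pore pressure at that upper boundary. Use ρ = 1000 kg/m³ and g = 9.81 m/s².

Pressure head at the aquifer top: ψ = h − z = 701.90 − 635.13 = 66.77 m.
P = ρgψ = 1000 × 9.81 × 66.77 = 655014 Pa ≈ 655 kPa.

P ≈ 655 kPa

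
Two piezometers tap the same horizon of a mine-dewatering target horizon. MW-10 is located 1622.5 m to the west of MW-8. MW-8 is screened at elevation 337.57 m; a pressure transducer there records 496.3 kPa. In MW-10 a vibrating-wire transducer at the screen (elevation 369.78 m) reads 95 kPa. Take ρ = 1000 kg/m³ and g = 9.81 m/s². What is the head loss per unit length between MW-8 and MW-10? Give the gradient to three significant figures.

i ≈ 0.00536 m/m

Pressure head at MW-8: ψ = P/(ρg) = 496.3×1000 / (1000 × 9.81) = 50.59 m.
Total head at MW-8: h = z + ψ = 337.57 + 50.59 = 388.16 m.
Pressure head at MW-10: ψ = P/(ρg) = 95×1000 / (1000 × 9.81) = 9.68 m.
Total head at MW-10: h = z + ψ = 369.78 + 9.68 = 379.46 m.
Head difference: h(MW-8) − h(MW-10) = 388.16 − 379.46 = 8.70 m.
Hydraulic gradient: i = |Δh| / L = 8.70 / 1622.5 = 0.00536.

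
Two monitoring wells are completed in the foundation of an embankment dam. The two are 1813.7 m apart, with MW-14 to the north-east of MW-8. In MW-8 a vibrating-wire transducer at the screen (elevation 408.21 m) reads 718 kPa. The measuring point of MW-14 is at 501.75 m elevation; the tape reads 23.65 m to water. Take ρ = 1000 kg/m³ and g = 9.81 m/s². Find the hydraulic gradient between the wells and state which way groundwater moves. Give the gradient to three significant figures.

Pressure head at MW-8: ψ = P/(ρg) = 718×1000 / (1000 × 9.81) = 73.19 m.
Total head at MW-8: h = z + ψ = 408.21 + 73.19 = 481.40 m.
Total head at MW-14: h = 501.75 − 23.65 = 478.10 m.
Head difference: h(MW-8) − h(MW-14) = 481.40 − 478.10 = 3.30 m.
Hydraulic gradient: i = |Δh| / L = 3.30 / 1813.7 = 0.00182.
Flow is from higher to lower head: from MW-8 toward MW-14, i.e. toward the north-east.

i ≈ 0.00182; groundwater flows toward the north-east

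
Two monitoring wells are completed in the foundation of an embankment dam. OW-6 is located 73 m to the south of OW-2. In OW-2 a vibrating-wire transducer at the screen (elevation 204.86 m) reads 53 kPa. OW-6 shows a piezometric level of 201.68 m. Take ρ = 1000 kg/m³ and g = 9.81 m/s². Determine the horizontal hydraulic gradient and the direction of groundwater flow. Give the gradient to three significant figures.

Pressure head at OW-2: ψ = P/(ρg) = 53×1000 / (1000 × 9.81) = 5.40 m.
Total head at OW-2: h = z + ψ = 204.86 + 5.40 = 210.26 m.
Total head at OW-6: h = 201.68 m (water level in the piezometer is the total head).
Head difference: h(OW-2) − h(OW-6) = 210.26 − 201.68 = 8.58 m.
Hydraulic gradient: i = |Δh| / L = 8.58 / 73 = 0.118.
Flow is from higher to lower head: from OW-2 toward OW-6, i.e. toward the south.

i ≈ 0.118; groundwater flows toward the south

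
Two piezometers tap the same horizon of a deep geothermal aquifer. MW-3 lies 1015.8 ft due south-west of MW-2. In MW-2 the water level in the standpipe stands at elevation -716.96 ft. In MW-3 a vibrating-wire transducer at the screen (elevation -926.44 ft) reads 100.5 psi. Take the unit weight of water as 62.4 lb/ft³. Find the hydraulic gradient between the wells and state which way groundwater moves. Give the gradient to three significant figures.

i ≈ 0.0221; groundwater flows toward the north-east

Total head at MW-2: h = -716.96 ft (water level in the piezometer is the total head).
Pressure head at MW-3: ψ = 144·P/γ = 144 × 100.5 / 62.4 = 231.92 ft.
Total head at MW-3: h = z + ψ = -926.44 + 231.92 = -694.52 ft.
Head difference: h(MW-2) − h(MW-3) = -716.96 − (-694.52) = -22.44 ft.
Hydraulic gradient: i = |Δh| / L = 22.44 / 1015.8 = 0.0221.
Flow is from higher to lower head: from MW-3 toward MW-2, i.e. toward the north-east.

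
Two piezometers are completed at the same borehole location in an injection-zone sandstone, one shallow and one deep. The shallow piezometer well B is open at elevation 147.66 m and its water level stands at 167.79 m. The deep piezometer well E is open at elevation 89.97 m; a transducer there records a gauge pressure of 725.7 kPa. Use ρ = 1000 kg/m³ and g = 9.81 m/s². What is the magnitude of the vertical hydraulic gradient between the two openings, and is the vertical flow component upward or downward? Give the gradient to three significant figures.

|i_v| ≈ 0.0666; vertical flow is downward

Total head at well B: h = 167.79 m (water level in the standpipe).
Pressure head at well E: ψ = P/(ρg) = 725.7×1000 / (1000 × 9.81) = 73.98 m.
Total head at well E: h = z + ψ = 89.97 + 73.98 = 163.95 m.
Δh = h(well B) − h(well E) = 167.79 − 163.95 = 3.84 m.
Vertical separation Δz = 147.66 − 89.97 = 57.69 m.
|i_v| = |Δh| / Δz = 3.84 / 57.69 = 0.0666.
Head is higher in the shallow piezometer, so vertical flow is downward (recharge condition).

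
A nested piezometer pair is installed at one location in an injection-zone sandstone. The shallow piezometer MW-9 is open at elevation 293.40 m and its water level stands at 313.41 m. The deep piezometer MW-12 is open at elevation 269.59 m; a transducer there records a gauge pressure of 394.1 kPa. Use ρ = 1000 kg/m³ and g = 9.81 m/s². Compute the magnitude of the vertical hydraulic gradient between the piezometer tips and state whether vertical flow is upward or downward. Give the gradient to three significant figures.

|i_v| ≈ 0.153; vertical flow is downward

Total head at MW-9: h = 313.41 m (water level in the standpipe).
Pressure head at MW-12: ψ = P/(ρg) = 394.1×1000 / (1000 × 9.81) = 40.17 m.
Total head at MW-12: h = z + ψ = 269.59 + 40.17 = 309.76 m.
Δh = h(MW-9) − h(MW-12) = 313.41 − 309.76 = 3.65 m.
Vertical separation Δz = 293.40 − 269.59 = 23.81 m.
|i_v| = |Δh| / Δz = 3.65 / 23.81 = 0.153.
Head is higher in the shallow piezometer, so vertical flow is downward (recharge condition).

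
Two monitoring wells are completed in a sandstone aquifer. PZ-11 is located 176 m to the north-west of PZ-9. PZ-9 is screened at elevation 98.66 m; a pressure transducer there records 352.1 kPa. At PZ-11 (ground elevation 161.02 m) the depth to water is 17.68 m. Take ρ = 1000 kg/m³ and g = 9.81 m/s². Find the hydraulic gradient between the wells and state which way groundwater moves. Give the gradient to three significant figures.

Pressure head at PZ-9: ψ = P/(ρg) = 352.1×1000 / (1000 × 9.81) = 35.89 m.
Total head at PZ-9: h = z + ψ = 98.66 + 35.89 = 134.55 m.
Total head at PZ-11: h = 161.02 − 17.68 = 143.34 m.
Head difference: h(PZ-9) − h(PZ-11) = 134.55 − 143.34 = -8.79 m.
Hydraulic gradient: i = |Δh| / L = 8.79 / 176 = 0.0499.
Flow is from higher to lower head: from PZ-11 toward PZ-9, i.e. toward the south-east.

i ≈ 0.0499; groundwater flows toward the south-east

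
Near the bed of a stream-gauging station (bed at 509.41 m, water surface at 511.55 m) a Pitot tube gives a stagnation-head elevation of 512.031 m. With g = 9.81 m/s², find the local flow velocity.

v ≈ 3.07 m/s

Near the bed, under hydrostatic conditions, the piezometric head (z + ψ) equals the free-surface elevation, 511.55 m.
Velocity head = total − piezometric = 512.031 − 511.55 = 0.481 m.
v = √(2g·h_v) = √(2 × 9.81 × 0.481) = 3.07 m/s.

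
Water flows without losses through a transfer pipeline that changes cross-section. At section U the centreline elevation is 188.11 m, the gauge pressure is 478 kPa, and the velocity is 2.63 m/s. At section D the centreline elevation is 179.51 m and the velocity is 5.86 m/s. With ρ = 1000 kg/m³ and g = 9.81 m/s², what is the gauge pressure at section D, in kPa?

P₂ ≈ 549 kPa

Pressure head at U: ψ₁ = P₁/(ρg) = 478×1000 / (1000 × 9.81) = 48.73 m.
Velocity heads: v₁²/2g = 2.63²/19.62 = 0.353 m; v₂²/2g = 5.86²/19.62 = 1.750 m.
Total head H = z₁ + ψ₁ + v₁²/2g = 188.11 + 48.73 + 0.353 = 237.19 m.
ψ₂ = H − z₂ − v₂²/2g = 237.19 − 179.51 − 1.750 = 55.93 m.
P₂ = ρgψ₂ = 1000 × 9.81 × 55.93 ≈ 549 kPa.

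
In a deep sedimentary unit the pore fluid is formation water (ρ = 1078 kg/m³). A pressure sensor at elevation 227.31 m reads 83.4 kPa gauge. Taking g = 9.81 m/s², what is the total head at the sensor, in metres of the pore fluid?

ψ = P/(ρg) = 83.4×1000 / (1078 × 9.81) = 7.89 m.
h = z + ψ = 227.31 + 7.89 = 235.20 m.

h ≈ 235.20 m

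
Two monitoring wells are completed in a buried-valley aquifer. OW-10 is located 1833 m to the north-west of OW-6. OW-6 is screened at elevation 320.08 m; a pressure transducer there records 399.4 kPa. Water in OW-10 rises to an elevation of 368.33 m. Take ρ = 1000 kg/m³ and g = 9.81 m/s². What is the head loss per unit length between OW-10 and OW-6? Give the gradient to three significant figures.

Pressure head at OW-6: ψ = P/(ρg) = 399.4×1000 / (1000 × 9.81) = 40.71 m.
Total head at OW-6: h = z + ψ = 320.08 + 40.71 = 360.79 m.
Total head at OW-10: h = 368.33 m (water level in the piezometer is the total head).
Head difference: h(OW-6) − h(OW-10) = 360.79 − 368.33 = -7.54 m.
Hydraulic gradient: i = |Δh| / L = 7.54 / 1833 = 0.00411.

i ≈ 0.00411 m/m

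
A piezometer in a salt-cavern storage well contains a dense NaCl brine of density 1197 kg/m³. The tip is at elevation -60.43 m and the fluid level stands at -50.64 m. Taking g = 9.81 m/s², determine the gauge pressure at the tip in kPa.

P ≈ 115 kPa

Pressure head ψ = h − z = -50.64 − (-60.43) = 9.79 m.
P = ρgψ = 1197 × 9.81 × 9.79 = 114960 Pa ≈ 115 kPa.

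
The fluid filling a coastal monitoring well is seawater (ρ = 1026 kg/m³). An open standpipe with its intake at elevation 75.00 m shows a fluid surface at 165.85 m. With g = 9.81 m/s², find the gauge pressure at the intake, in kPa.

P ≈ 914 kPa

Pressure head ψ = h − z = 165.85 − 75.00 = 90.85 m.
P = ρgψ = 1026 × 9.81 × 90.85 = 914411 Pa ≈ 914 kPa.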